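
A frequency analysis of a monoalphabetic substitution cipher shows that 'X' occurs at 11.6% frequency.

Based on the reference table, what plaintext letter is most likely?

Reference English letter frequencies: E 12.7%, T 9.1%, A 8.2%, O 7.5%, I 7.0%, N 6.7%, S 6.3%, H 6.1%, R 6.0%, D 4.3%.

Step 1: The observed frequency is 11.6%.
Step 2: Compare with English frequencies:
  E: 12.7% (difference: 1.1%) <-- closest
  T: 9.1% (difference: 2.5%)
  A: 8.2% (difference: 3.4%)
  O: 7.5% (difference: 4.1%)
  I: 7.0% (difference: 4.6%)
  N: 6.7% (difference: 4.9%)
  S: 6.3% (difference: 5.3%)
  H: 6.1% (difference: 5.5%)
  R: 6.0% (difference: 5.6%)
  D: 4.3% (difference: 7.3%)
Step 3: 'X' most likely represents 'E' (frequency 12.7%).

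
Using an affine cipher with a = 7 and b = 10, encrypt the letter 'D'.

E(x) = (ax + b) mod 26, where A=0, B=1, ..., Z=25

Step 1: Convert 'D' to number: x = 3.
Step 2: E(3) = (7 * 3 + 10) mod 26 = 31 mod 26 = 5.
Step 3: Convert 5 back to letter: F.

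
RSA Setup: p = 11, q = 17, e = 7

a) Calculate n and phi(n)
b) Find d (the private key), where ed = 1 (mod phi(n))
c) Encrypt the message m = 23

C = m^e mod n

Step 1: n = 11 * 17 = 187.
Step 2: phi(n) = (11-1)(17-1) = 10 * 16 = 160.
Step 3: Find d = 7^(-1) mod 160 = 23.
  Verify: 7 * 23 = 161 = 1 (mod 160).
Step 4: C = 23^7 mod 187 = 133.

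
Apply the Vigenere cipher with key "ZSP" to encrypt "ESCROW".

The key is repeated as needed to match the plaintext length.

Step 1: Repeat key to match plaintext length:
  Plaintext: ESCROW
  Key:       ZSPZSP
Step 2: Encrypt each letter:
  E(4) + Z(25) = (4+25) mod 26 = 3 = D
  S(18) + S(18) = (18+18) mod 26 = 10 = K
  C(2) + P(15) = (2+15) mod 26 = 17 = R
  R(17) + Z(25) = (17+25) mod 26 = 16 = Q
  O(14) + S(18) = (14+18) mod 26 = 6 = G
  W(22) + P(15) = (22+15) mod 26 = 11 = L
Ciphertext: DKRQGL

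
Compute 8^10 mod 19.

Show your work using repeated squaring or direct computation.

Step 1: Compute 8^10 mod 19 step by step, reducing modulo 19 at each step.
  8^1 mod 19 = 8
  8^2 mod 19 = (8 * 8) mod 19 = 7
  8^3 mod 19 = (7 * 8) mod 19 = 18
  8^4 mod 19 = (18 * 8) mod 19 = 11
  8^5 mod 19 = (11 * 8) mod 19 = 12
  8^6 mod 19 = (12 * 8) mod 19 = 1
  8^7 mod 19 = (1 * 8) mod 19 = 8
  8^8 mod 19 = (8 * 8) mod 19 = 7
  8^9 mod 19 = (7 * 8) mod 19 = 18
  8^10 mod 19 = (18 * 8) mod 19 = 11
Step 2: Result = 11.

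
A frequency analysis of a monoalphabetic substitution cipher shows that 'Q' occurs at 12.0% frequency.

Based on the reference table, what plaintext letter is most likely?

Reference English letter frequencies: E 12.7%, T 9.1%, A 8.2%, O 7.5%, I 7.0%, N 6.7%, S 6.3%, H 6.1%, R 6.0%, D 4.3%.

Step 1: The observed frequency is 12.0%.
Step 2: Compare with English frequencies:
  E: 12.7% (difference: 0.7%) <-- closest
  T: 9.1% (difference: 2.9%)
  A: 8.2% (difference: 3.8%)
  O: 7.5% (difference: 4.5%)
  I: 7.0% (difference: 5.0%)
  N: 6.7% (difference: 5.3%)
  S: 6.3% (difference: 5.7%)
  H: 6.1% (difference: 5.9%)
  R: 6.0% (difference: 6.0%)
  D: 4.3% (difference: 7.7%)
Step 3: 'Q' most likely represents 'E' (frequency 12.7%).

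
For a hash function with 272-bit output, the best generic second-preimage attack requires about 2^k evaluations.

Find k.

Step 1: The hash has a 272-bit output.
Step 2: Second-preimage resistance means: given a specific input x, it should be infeasible to find a different y with h(y) = h(x).
With a 272-bit output, a generic search for a second preimage costs about 2^272 evaluations (each trial matches the fixed target with probability 2^-272).
Step 3: Security level = 272 bits.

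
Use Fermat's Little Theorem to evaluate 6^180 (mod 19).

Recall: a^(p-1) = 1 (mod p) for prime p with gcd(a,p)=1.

Step 1: Since 19 is prime, by Fermat's Little Theorem: 6^18 = 1 (mod 19).
Step 2: Reduce exponent: 180 mod 18 = 0.
Step 3: So 6^180 = 6^0 (mod 19).
Step 4: 6^0 mod 19 = 1.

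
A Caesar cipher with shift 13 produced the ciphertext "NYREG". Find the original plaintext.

Step 1: Reverse the shift by subtracting 13 from each letter position.
  N (position 13) -> position (13-13) mod 26 = 0 -> A
  Y (position 24) -> position (24-13) mod 26 = 11 -> L
  R (position 17) -> position (17-13) mod 26 = 4 -> E
  E (position 4) -> position (4-13) mod 26 = 17 -> R
  G (position 6) -> position (6-13) mod 26 = 19 -> T
Decrypted message: ALERT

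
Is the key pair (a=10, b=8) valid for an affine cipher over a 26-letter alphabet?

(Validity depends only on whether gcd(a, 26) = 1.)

Step 1: Compute gcd(10, 26).
Step 2: gcd(10, 26) = 2.
Since gcd = 2 != 1, 10 shares a common factor with 26, so it cannot be used.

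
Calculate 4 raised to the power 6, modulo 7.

Step 1: Compute 4^6 mod 7 step by step, reducing modulo 7 at each step.
  4^1 mod 7 = 4
  4^2 mod 7 = (4 * 4) mod 7 = 2
  4^3 mod 7 = (2 * 4) mod 7 = 1
  4^4 mod 7 = (1 * 4) mod 7 = 4
  4^5 mod 7 = (4 * 4) mod 7 = 2
  4^6 mod 7 = (2 * 4) mod 7 = 1
Step 2: Result = 1.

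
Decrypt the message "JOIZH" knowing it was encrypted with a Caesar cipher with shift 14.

Step 1: Reverse the shift by subtracting 14 from each letter position.
  J (position 9) -> position (9-14) mod 26 = 21 -> V
  O (position 14) -> position (14-14) mod 26 = 0 -> A
  I (position 8) -> position (8-14) mod 26 = 20 -> U
  Z (position 25) -> position (25-14) mod 26 = 11 -> L
  H (position 7) -> position (7-14) mod 26 = 19 -> T
Decrypted message: VAULT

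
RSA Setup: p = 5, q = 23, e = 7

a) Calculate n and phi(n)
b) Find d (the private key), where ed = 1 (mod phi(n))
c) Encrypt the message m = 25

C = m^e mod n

Step 1: n = 5 * 23 = 115.
Step 2: phi(n) = (5-1)(23-1) = 4 * 22 = 88.
Step 3: Find d = 7^(-1) mod 88 = 63.
  Verify: 7 * 63 = 441 = 1 (mod 88).
Step 4: C = 25^7 mod 115 = 105.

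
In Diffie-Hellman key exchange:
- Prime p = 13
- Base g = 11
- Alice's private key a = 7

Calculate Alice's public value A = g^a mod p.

Step 1: A = g^a mod p = 11^7 mod 13.
  11^1 mod 13 = 11
  11^2 mod 13 = (11 * 11) mod 13 = 4
  11^3 mod 13 = (4 * 11) mod 13 = 5
  11^4 mod 13 = (5 * 11) mod 13 = 3
  11^5 mod 13 = (3 * 11) mod 13 = 7
  11^6 mod 13 = (7 * 11) mod 13 = 12
  11^7 mod 13 = (12 * 11) mod 13 = 2
Result: A = 2.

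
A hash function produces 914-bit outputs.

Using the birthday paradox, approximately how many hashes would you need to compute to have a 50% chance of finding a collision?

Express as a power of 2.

Step 1: The birthday paradox gives collision probability ~50% after sqrt(2^n) = 2^(n/2) hashes.
Step 2: For 914-bit output: 2^(914/2) = 2^457.
Step 3: Approximately 2^457 hash computations needed.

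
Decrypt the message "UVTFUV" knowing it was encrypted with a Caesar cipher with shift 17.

Step 1: Reverse the shift by subtracting 17 from each letter position.
  U (position 20) -> position (20-17) mod 26 = 3 -> D
  V (position 21) -> position (21-17) mod 26 = 4 -> E
  T (position 19) -> position (19-17) mod 26 = 2 -> C
  F (position 5) -> position (5-17) mod 26 = 14 -> O
  U (position 20) -> position (20-17) mod 26 = 3 -> D
  V (position 21) -> position (21-17) mod 26 = 4 -> E
Decrypted message: DECODE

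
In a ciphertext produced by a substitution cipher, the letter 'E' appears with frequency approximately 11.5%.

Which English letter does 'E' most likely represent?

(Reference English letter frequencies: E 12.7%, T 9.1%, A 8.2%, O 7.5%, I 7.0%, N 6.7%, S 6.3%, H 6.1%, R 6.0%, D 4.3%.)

Step 1: The observed frequency is 11.5%.
Step 2: Compare with English frequencies:
  E: 12.7% (difference: 1.2%) <-- closest
  T: 9.1% (difference: 2.4%)
  A: 8.2% (difference: 3.3%)
  O: 7.5% (difference: 4.0%)
  I: 7.0% (difference: 4.5%)
  N: 6.7% (difference: 4.8%)
  S: 6.3% (difference: 5.2%)
  H: 6.1% (difference: 5.4%)
  R: 6.0% (difference: 5.5%)
  D: 4.3% (difference: 7.2%)
Step 3: 'E' most likely represents 'E' (frequency 12.7%).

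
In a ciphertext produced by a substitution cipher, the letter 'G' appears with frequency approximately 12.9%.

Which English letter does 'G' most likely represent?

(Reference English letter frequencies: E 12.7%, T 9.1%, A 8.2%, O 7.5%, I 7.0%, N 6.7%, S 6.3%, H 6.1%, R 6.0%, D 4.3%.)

Step 1: The observed frequency is 12.9%.
Step 2: Compare with English frequencies:
  E: 12.7% (difference: 0.2%) <-- closest
  T: 9.1% (difference: 3.8%)
  A: 8.2% (difference: 4.7%)
  O: 7.5% (difference: 5.4%)
  I: 7.0% (difference: 5.9%)
  N: 6.7% (difference: 6.2%)
  S: 6.3% (difference: 6.6%)
  H: 6.1% (difference: 6.8%)
  R: 6.0% (difference: 6.9%)
  D: 4.3% (difference: 8.6%)
Step 3: 'G' most likely represents 'E' (frequency 12.7%).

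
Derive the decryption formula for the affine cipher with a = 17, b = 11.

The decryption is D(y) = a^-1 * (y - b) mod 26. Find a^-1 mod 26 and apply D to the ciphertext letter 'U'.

Step 1: Find a^-1, the modular inverse of 17 mod 26.
Step 2: We need 17 * a^-1 = 1 (mod 26).
Step 3: 17 * 23 = 391 = 15 * 26 + 1, so a^-1 = 23.
Step 4: D(y) = 23(y - 11) mod 26.
Step 5: Apply to 'U' (y = 20): D(20) = 23 * (20 - 11) mod 26 = 23 * 9 mod 26 = 25 -> 'Z'.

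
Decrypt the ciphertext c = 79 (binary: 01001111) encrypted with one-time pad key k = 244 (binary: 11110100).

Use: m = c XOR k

Step 1: XOR ciphertext with key:
  Ciphertext: 01001111
  Key:        11110100
  XOR:        10111011
Step 2: Plaintext = 10111011 = 187 in decimal.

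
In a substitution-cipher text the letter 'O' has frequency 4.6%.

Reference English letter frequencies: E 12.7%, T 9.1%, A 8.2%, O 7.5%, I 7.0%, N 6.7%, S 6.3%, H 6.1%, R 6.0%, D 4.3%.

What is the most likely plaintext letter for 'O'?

Step 1: The observed frequency is 4.6%.
Step 2: Compare with English frequencies:
  E: 12.7% (difference: 8.1%)
  T: 9.1% (difference: 4.5%)
  A: 8.2% (difference: 3.6%)
  O: 7.5% (difference: 2.9%)
  I: 7.0% (difference: 2.4%)
  N: 6.7% (difference: 2.1%)
  S: 6.3% (difference: 1.7%)
  H: 6.1% (difference: 1.5%)
  R: 6.0% (difference: 1.4%)
  D: 4.3% (difference: 0.3%) <-- closest
Step 3: 'O' most likely represents 'D' (frequency 4.3%).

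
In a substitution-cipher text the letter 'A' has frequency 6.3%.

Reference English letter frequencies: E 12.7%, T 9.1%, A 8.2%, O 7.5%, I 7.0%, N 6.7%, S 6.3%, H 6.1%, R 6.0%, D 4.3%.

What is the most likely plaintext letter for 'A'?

Step 1: The observed frequency is 6.3%.
Step 2: Compare with English frequencies:
  E: 12.7% (difference: 6.4%)
  T: 9.1% (difference: 2.8%)
  A: 8.2% (difference: 1.9%)
  O: 7.5% (difference: 1.2%)
  I: 7.0% (difference: 0.7%)
  N: 6.7% (difference: 0.4%)
  S: 6.3% (difference: 0.0%) <-- closest
  H: 6.1% (difference: 0.2%)
  R: 6.0% (difference: 0.3%)
  D: 4.3% (difference: 2.0%)
Step 3: 'A' most likely represents 'S' (frequency 6.3%).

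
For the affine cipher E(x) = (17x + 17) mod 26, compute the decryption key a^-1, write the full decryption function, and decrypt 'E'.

Step 1: Find a^-1, the modular inverse of 17 mod 26.
Step 2: We need 17 * a^-1 = 1 (mod 26).
Step 3: 17 * 23 = 391 = 15 * 26 + 1, so a^-1 = 23.
Step 4: D(y) = 23(y - 17) mod 26.
Step 5: Apply to 'E' (y = 4): D(4) = 23 * (4 - 17) mod 26 = 23 * -13 mod 26 = 13 -> 'N'.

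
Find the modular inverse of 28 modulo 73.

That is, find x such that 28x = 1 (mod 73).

Step 1: We need x such that 28 * x = 1 (mod 73).
Step 2: Using the extended Euclidean algorithm or trial:
  28 * 60 = 1680 = 23 * 73 + 1.
Step 3: Since 1680 mod 73 = 1, the inverse is x = 60.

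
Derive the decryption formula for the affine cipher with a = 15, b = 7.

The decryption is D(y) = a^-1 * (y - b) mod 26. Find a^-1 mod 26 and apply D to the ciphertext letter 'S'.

Step 1: Find a^-1, the modular inverse of 15 mod 26.
Step 2: We need 15 * a^-1 = 1 (mod 26).
Step 3: 15 * 7 = 105 = 4 * 26 + 1, so a^-1 = 7.
Step 4: D(y) = 7(y - 7) mod 26.
Step 5: Apply to 'S' (y = 18): D(18) = 7 * (18 - 7) mod 26 = 7 * 11 mod 26 = 25 -> 'Z'.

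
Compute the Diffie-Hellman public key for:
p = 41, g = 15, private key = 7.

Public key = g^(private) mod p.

Step 1: A = g^a mod p = 15^7 mod 41.
  15^1 mod 41 = 15
  15^2 mod 41 = (15 * 15) mod 41 = 20
  15^3 mod 41 = (20 * 15) mod 41 = 13
  15^4 mod 41 = (13 * 15) mod 41 = 31
  15^5 mod 41 = (31 * 15) mod 41 = 14
  15^6 mod 41 = (14 * 15) mod 41 = 5
  15^7 mod 41 = (5 * 15) mod 41 = 34
Result: A = 34.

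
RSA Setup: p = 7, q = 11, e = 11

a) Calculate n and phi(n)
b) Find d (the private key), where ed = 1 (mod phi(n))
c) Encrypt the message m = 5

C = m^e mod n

Step 1: n = 7 * 11 = 77.
Step 2: phi(n) = (7-1)(11-1) = 6 * 10 = 60.
Step 3: Find d = 11^(-1) mod 60 = 11.
  Verify: 11 * 11 = 121 = 1 (mod 60).
Step 4: C = 5^11 mod 77 = 38.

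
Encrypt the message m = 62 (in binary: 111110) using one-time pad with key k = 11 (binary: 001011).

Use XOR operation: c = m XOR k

Step 1: Write out the XOR operation bit by bit:
  Message: 111110
  Key:     001011
  XOR:     110101
Step 2: Convert to decimal: 110101 = 53.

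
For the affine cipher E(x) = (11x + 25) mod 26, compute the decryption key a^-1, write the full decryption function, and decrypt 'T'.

Step 1: Find a^-1, the modular inverse of 11 mod 26.
Step 2: We need 11 * a^-1 = 1 (mod 26).
Step 3: 11 * 19 = 209 = 8 * 26 + 1, so a^-1 = 19.
Step 4: D(y) = 19(y - 25) mod 26.
Step 5: Apply to 'T' (y = 19): D(19) = 19 * (19 - 25) mod 26 = 19 * -6 mod 26 = 16 -> 'Q'.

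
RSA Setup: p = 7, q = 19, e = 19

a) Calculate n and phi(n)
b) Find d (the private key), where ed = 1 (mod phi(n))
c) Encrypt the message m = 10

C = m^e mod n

Step 1: n = 7 * 19 = 133.
Step 2: phi(n) = (7-1)(19-1) = 6 * 18 = 108.
Step 3: Find d = 19^(-1) mod 108 = 91.
  Verify: 19 * 91 = 1729 = 1 (mod 108).
Step 4: C = 10^19 mod 133 = 10.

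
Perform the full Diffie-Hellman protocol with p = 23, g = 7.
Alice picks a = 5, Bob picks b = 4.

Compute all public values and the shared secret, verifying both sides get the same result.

Step 1: A = g^a mod p = 7^5 mod 23 = 17.
Step 2: B = g^b mod p = 7^4 mod 23 = 9.
Step 3: Alice computes s = B^a mod p = 9^5 mod 23 = 8.
Step 4: Bob computes s = A^b mod p = 17^4 mod 23 = 8.
Both sides agree: shared secret = 8.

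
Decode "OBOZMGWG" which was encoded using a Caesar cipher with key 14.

Step 1: Reverse the shift by subtracting 14 from each letter position.
  O (position 14) -> position (14-14) mod 26 = 0 -> A
  B (position 1) -> position (1-14) mod 26 = 13 -> N
  O (position 14) -> position (14-14) mod 26 = 0 -> A
  Z (position 25) -> position (25-14) mod 26 = 11 -> L
  M (position 12) -> position (12-14) mod 26 = 24 -> Y
  G (position 6) -> position (6-14) mod 26 = 18 -> S
  W (position 22) -> position (22-14) mod 26 = 8 -> I
  G (position 6) -> position (6-14) mod 26 = 18 -> S
Decrypted message: ANALYSIS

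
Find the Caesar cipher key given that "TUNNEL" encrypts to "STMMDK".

Step 1: Compare first letters: T (position 19) -> S (position 18).
Step 2: Shift = (18 - 19) mod 26 = 25.
The shift value is 25.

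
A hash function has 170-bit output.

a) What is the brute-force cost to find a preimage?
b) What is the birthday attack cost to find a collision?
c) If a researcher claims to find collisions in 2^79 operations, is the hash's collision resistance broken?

Step 1: Preimage resistance requires brute-force of 2^170 operations.
Step 2: Collision resistance (birthday bound) = 2^(170/2) = 2^85.
Step 3: The claimed attack costs 2^79 operations.
Step 4: Since 2^79 < 2^85, the claimed attack beats the generic birthday bound, so collision resistance is broken.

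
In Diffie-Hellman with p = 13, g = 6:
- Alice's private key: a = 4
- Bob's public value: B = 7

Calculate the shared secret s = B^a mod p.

Step 1: s = B^a mod p = 7^4 mod 13.
  7^1 mod 13 = 7
  7^2 mod 13 = (7 * 7) mod 13 = 10
  7^3 mod 13 = (10 * 7) mod 13 = 5
  7^4 mod 13 = (5 * 7) mod 13 = 9
Result: shared secret = 9.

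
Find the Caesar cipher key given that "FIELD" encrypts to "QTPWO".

Step 1: Compare first letters: F (position 5) -> Q (position 16).
Step 2: Shift = (16 - 5) mod 26 = 11.
The shift value is 11.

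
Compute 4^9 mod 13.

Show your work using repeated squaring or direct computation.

Step 1: Compute 4^9 mod 13 step by step, reducing modulo 13 at each step.
  4^1 mod 13 = 4
  4^2 mod 13 = (4 * 4) mod 13 = 3
  4^3 mod 13 = (3 * 4) mod 13 = 12
  4^4 mod 13 = (12 * 4) mod 13 = 9
  4^5 mod 13 = (9 * 4) mod 13 = 10
  4^6 mod 13 = (10 * 4) mod 13 = 1
  4^7 mod 13 = (1 * 4) mod 13 = 4
  4^8 mod 13 = (4 * 4) mod 13 = 3
  4^9 mod 13 = (3 * 4) mod 13 = 12
Step 2: Result = 12.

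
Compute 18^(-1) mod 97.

Step 1: We need x such that 18 * x = 1 (mod 97).
Step 2: Using the extended Euclidean algorithm or trial:
  18 * 27 = 486 = 5 * 97 + 1.
Step 3: Since 486 mod 97 = 1, the inverse is x = 27.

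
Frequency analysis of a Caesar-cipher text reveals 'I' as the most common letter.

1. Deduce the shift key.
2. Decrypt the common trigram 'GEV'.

Step 1: In English, 'E' is the most frequent letter (12.7%).
Step 2: The most frequent ciphertext letter is 'I' (position 8).
Step 3: Shift = (8 - 4) mod 26 = 4.
Step 4: Decrypt 'GEV' by shifting back 4:
  G -> C
  E -> A
  V -> R
Step 5: 'GEV' decrypts to 'CAR'.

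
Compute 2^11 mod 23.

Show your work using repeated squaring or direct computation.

Step 1: Compute 2^11 mod 23 step by step, reducing modulo 23 at each step.
  2^1 mod 23 = 2
  2^2 mod 23 = (2 * 2) mod 23 = 4
  2^3 mod 23 = (4 * 2) mod 23 = 8
  2^4 mod 23 = (8 * 2) mod 23 = 16
  2^5 mod 23 = (16 * 2) mod 23 = 9
  2^6 mod 23 = (9 * 2) mod 23 = 18
  2^7 mod 23 = (18 * 2) mod 23 = 13
  2^8 mod 23 = (13 * 2) mod 23 = 3
  2^9 mod 23 = (3 * 2) mod 23 = 6
  2^10 mod 23 = (6 * 2) mod 23 = 12
  2^11 mod 23 = (12 * 2) mod 23 = 1
Step 2: Result = 1.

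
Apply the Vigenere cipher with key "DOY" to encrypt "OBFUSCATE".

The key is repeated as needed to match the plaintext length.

Step 1: Repeat key to match plaintext length:
  Plaintext: OBFUSCATE
  Key:       DOYDOYDOY
Step 2: Encrypt each letter:
  O(14) + D(3) = (14+3) mod 26 = 17 = R
  B(1) + O(14) = (1+14) mod 26 = 15 = P
  F(5) + Y(24) = (5+24) mod 26 = 3 = D
  U(20) + D(3) = (20+3) mod 26 = 23 = X
  S(18) + O(14) = (18+14) mod 26 = 6 = G
  C(2) + Y(24) = (2+24) mod 26 = 0 = A
  A(0) + D(3) = (0+3) mod 26 = 3 = D
  T(19) + O(14) = (19+14) mod 26 = 7 = H
  E(4) + Y(24) = (4+24) mod 26 = 2 = C
Ciphertext: RPDXGADHC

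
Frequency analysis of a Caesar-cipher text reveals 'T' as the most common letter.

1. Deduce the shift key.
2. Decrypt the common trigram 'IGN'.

Step 1: In English, 'E' is the most frequent letter (12.7%).
Step 2: The most frequent ciphertext letter is 'T' (position 19).
Step 3: Shift = (19 - 4) mod 26 = 15.
Step 4: Decrypt 'IGN' by shifting back 15:
  I -> T
  G -> R
  N -> Y
Step 5: 'IGN' decrypts to 'TRY'.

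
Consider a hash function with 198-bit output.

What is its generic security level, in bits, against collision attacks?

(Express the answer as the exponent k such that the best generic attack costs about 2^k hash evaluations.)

Step 1: The hash has a 198-bit output.
Step 2: Collision resistance means it should be infeasible to find any x != y with h(x) = h(y).
By the birthday bound, a generic collision search succeeds after about sqrt(2^198) = 2^(198/2) = 2^99 evaluations.
Step 3: Security level = 99 bits.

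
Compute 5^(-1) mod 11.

Step 1: We need x such that 5 * x = 1 (mod 11).
Step 2: Using the extended Euclidean algorithm or trial:
  5 * 9 = 45 = 4 * 11 + 1.
Step 3: Since 45 mod 11 = 1, the inverse is x = 9.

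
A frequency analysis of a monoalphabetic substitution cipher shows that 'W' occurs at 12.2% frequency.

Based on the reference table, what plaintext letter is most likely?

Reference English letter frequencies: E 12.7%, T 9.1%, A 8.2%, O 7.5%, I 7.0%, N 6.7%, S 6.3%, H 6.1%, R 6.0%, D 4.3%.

Step 1: The observed frequency is 12.2%.
Step 2: Compare with English frequencies:
  E: 12.7% (difference: 0.5%) <-- closest
  T: 9.1% (difference: 3.1%)
  A: 8.2% (difference: 4.0%)
  O: 7.5% (difference: 4.7%)
  I: 7.0% (difference: 5.2%)
  N: 6.7% (difference: 5.5%)
  S: 6.3% (difference: 5.9%)
  H: 6.1% (difference: 6.1%)
  R: 6.0% (difference: 6.2%)
  D: 4.3% (difference: 7.9%)
Step 3: 'W' most likely represents 'E' (frequency 12.7%).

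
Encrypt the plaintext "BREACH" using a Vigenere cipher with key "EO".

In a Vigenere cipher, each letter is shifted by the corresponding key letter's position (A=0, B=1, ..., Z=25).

Step 1: Repeat key to match plaintext length:
  Plaintext: BREACH
  Key:       EOEOEO
Step 2: Encrypt each letter:
  B(1) + E(4) = (1+4) mod 26 = 5 = F
  R(17) + O(14) = (17+14) mod 26 = 5 = F
  E(4) + E(4) = (4+4) mod 26 = 8 = I
  A(0) + O(14) = (0+14) mod 26 = 14 = O
  C(2) + E(4) = (2+4) mod 26 = 6 = G
  H(7) + O(14) = (7+14) mod 26 = 21 = V
Ciphertext: FFIOGV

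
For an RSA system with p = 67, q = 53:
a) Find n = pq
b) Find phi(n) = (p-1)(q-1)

Step 1: n = p * q = 67 * 53 = 3551.
Step 2: phi(n) = (p-1)(q-1) = 66 * 52 = 3432.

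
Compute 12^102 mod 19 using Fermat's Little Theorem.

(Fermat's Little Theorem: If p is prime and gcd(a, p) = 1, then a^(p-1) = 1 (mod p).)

Step 1: Since 19 is prime, by Fermat's Little Theorem: 12^18 = 1 (mod 19).
Step 2: Reduce exponent: 102 mod 18 = 12.
Step 3: So 12^102 = 12^12 (mod 19).
Step 4: 12^12 mod 19 = 1.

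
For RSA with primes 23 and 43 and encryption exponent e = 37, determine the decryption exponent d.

Step 1: n = 23 * 43 = 989.
Step 2: phi(n) = 22 * 42 = 924.
Step 3: Find d such that 37 * d = 1 (mod 924).
Step 4: d = 37^(-1) mod 924 = 25.
Verification: 37 * 25 = 925 = 1 * 924 + 1.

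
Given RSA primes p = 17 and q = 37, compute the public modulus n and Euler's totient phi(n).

Step 1: n = p * q = 17 * 37 = 629.
Step 2: phi(n) = (p-1)(q-1) = 16 * 36 = 576.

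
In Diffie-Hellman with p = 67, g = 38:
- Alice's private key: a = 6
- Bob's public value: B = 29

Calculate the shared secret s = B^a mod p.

Step 1: s = B^a mod p = 29^6 mod 67.
  29^1 mod 67 = 29
  29^2 mod 67 = (29 * 29) mod 67 = 37
  29^3 mod 67 = (37 * 29) mod 67 = 1
  29^4 mod 67 = (1 * 29) mod 67 = 29
  29^5 mod 67 = (29 * 29) mod 67 = 37
  29^6 mod 67 = (37 * 29) mod 67 = 1
Result: shared secret = 1.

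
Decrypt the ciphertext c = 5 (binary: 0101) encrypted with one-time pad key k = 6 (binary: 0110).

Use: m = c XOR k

Step 1: XOR ciphertext with key:
  Ciphertext: 0101
  Key:        0110
  XOR:        0011
Step 2: Plaintext = 0011 = 3 in decimal.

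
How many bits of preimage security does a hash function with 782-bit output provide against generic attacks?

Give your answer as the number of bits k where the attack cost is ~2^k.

Step 1: The hash has a 782-bit output.
Step 2: Preimage resistance means: given a digest h(x), it should be infeasible to find any input that hashes to it.
With a 782-bit output there are 2^782 possible digests, so a generic brute-force preimage search costs about 2^782 evaluations.
Step 3: Security level = 782 bits.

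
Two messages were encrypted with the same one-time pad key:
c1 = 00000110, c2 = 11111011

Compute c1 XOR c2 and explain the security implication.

Step 1: c1 XOR c2 = (m1 XOR k) XOR (m2 XOR k).
Step 2: By XOR associativity/commutativity: = m1 XOR m2 XOR k XOR k = m1 XOR m2.
Step 3: 00000110 XOR 11111011 = 11111101 = 253.
Step 4: The key cancels out! An attacker learns m1 XOR m2 = 253, revealing the relationship between plaintexts.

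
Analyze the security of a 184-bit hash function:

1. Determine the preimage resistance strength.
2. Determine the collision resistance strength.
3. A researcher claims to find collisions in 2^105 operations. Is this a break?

Step 1: Preimage resistance requires brute-force of 2^184 operations.
Step 2: Collision resistance (birthday bound) = 2^(184/2) = 2^92.
Step 3: The claimed attack costs 2^105 operations.
Step 4: Since 2^105 >= 2^92, the claimed attack is no faster than the generic birthday attack, so this does not break collision resistance.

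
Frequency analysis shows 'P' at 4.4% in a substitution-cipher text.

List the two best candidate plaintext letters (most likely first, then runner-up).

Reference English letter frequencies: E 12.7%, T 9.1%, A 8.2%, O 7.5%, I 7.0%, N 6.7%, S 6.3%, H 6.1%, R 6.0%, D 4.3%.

Step 1: Observed frequency of 'P' is 4.4%.
Step 2: Compute distances to each reference frequency and sort:
  D (4.3%): difference = 0.1% <-- BEST
  R (6.0%): difference = 1.6% <-- RUNNER-UP
  H (6.1%): difference = 1.7%
  S (6.3%): difference = 1.9%
  N (6.7%): difference = 2.3%
Step 3: Most likely is 'D' (4.3%, diff 0.1%); second most likely is 'R' (6.0%, diff 1.6%).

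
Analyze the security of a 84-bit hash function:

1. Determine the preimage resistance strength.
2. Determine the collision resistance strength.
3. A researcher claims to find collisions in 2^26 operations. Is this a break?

Step 1: Preimage resistance requires brute-force of 2^84 operations.
Step 2: Collision resistance (birthday bound) = 2^(84/2) = 2^42.
Step 3: The claimed attack costs 2^26 operations.
Step 4: Since 2^26 < 2^42, the claimed attack beats the generic birthday bound, so collision resistance is broken.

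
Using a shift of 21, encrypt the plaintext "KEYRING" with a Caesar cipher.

Step 1: For each letter, shift forward by 21 positions (mod 26).
  K (position 10) -> position (10+21) mod 26 = 5 -> F
  E (position 4) -> position (4+21) mod 26 = 25 -> Z
  Y (position 24) -> position (24+21) mod 26 = 19 -> T
  R (position 17) -> position (17+21) mod 26 = 12 -> M
  I (position 8) -> position (8+21) mod 26 = 3 -> D
  N (position 13) -> position (13+21) mod 26 = 8 -> I
  G (position 6) -> position (6+21) mod 26 = 1 -> B
Result: FZTMDIB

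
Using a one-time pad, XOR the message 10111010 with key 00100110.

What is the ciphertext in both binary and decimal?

Step 1: Write out the XOR operation bit by bit:
  Message: 10111010
  Key:     00100110
  XOR:     10011100
Step 2: Convert to decimal: 10011100 = 156.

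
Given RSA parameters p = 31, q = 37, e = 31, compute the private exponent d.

Step 1: n = 31 * 37 = 1147.
Step 2: phi(n) = 30 * 36 = 1080.
Step 3: Find d such that 31 * d = 1 (mod 1080).
Step 4: d = 31^(-1) mod 1080 = 871.
Verification: 31 * 871 = 27001 = 25 * 1080 + 1.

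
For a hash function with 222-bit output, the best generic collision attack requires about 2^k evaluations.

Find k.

Step 1: The hash has a 222-bit output.
Step 2: Collision resistance means it should be infeasible to find any x != y with h(x) = h(y).
By the birthday bound, a generic collision search succeeds after about sqrt(2^222) = 2^(222/2) = 2^111 evaluations.
Step 3: Security level = 111 bits.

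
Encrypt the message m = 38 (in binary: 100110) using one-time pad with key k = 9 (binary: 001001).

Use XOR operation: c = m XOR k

Step 1: Write out the XOR operation bit by bit:
  Message: 100110
  Key:     001001
  XOR:     101111
Step 2: Convert to decimal: 101111 = 47.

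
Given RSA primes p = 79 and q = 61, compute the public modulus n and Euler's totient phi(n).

Step 1: n = p * q = 79 * 61 = 4819.
Step 2: phi(n) = (p-1)(q-1) = 78 * 60 = 4680.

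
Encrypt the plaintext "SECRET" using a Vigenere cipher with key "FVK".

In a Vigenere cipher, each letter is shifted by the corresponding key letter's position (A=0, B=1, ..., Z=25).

Step 1: Repeat key to match plaintext length:
  Plaintext: SECRET
  Key:       FVKFVK
Step 2: Encrypt each letter:
  S(18) + F(5) = (18+5) mod 26 = 23 = X
  E(4) + V(21) = (4+21) mod 26 = 25 = Z
  C(2) + K(10) = (2+10) mod 26 = 12 = M
  R(17) + F(5) = (17+5) mod 26 = 22 = W
  E(4) + V(21) = (4+21) mod 26 = 25 = Z
  T(19) + K(10) = (19+10) mod 26 = 3 = D
Ciphertext: XZMWZD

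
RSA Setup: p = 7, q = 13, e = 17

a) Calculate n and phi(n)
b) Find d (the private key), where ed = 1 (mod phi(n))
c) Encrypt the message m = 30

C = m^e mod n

Step 1: n = 7 * 13 = 91.
Step 2: phi(n) = (7-1)(13-1) = 6 * 12 = 72.
Step 3: Find d = 17^(-1) mod 72 = 17.
  Verify: 17 * 17 = 289 = 1 (mod 72).
Step 4: C = 30^17 mod 91 = 88.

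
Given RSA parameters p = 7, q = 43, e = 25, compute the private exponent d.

Step 1: n = 7 * 43 = 301.
Step 2: phi(n) = 6 * 42 = 252.
Step 3: Find d such that 25 * d = 1 (mod 252).
Step 4: d = 25^(-1) mod 252 = 121.
Verification: 25 * 121 = 3025 = 12 * 252 + 1.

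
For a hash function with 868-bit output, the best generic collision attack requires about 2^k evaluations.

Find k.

Step 1: The hash has a 868-bit output.
Step 2: Collision resistance means it should be infeasible to find any x != y with h(x) = h(y).
By the birthday bound, a generic collision search succeeds after about sqrt(2^868) = 2^(868/2) = 2^434 evaluations.
Step 3: Security level = 434 bits.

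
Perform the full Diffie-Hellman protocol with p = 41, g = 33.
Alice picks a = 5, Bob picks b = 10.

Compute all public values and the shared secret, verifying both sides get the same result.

Step 1: A = g^a mod p = 33^5 mod 41 = 32.
Step 2: B = g^b mod p = 33^10 mod 41 = 40.
Step 3: Alice computes s = B^a mod p = 40^5 mod 41 = 40.
Step 4: Bob computes s = A^b mod p = 32^10 mod 41 = 40.
Both sides agree: shared secret = 40.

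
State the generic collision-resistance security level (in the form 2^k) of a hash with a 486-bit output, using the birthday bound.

Step 1: The birthday paradox gives collision probability ~50% after sqrt(2^n) = 2^(n/2) hashes.
Step 2: For 486-bit output: 2^(486/2) = 2^243.
Step 3: Approximately 2^243 hash computations needed.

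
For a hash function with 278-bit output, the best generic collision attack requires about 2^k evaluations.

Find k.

Step 1: The hash has a 278-bit output.
Step 2: Collision resistance means it should be infeasible to find any x != y with h(x) = h(y).
By the birthday bound, a generic collision search succeeds after about sqrt(2^278) = 2^(278/2) = 2^139 evaluations.
Step 3: Security level = 139 bits.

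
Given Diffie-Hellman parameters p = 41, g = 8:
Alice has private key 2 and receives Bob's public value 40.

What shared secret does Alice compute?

Step 1: s = B^a mod p = 40^2 mod 41.
  40^1 mod 41 = 40
  40^2 mod 41 = (40 * 40) mod 41 = 1
Result: shared secret = 1.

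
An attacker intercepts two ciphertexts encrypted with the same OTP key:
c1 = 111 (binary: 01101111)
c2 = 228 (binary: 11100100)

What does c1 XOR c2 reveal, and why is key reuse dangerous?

Step 1: c1 XOR c2 = (m1 XOR k) XOR (m2 XOR k).
Step 2: By XOR associativity/commutativity: = m1 XOR m2 XOR k XOR k = m1 XOR m2.
Step 3: 01101111 XOR 11100100 = 10001011 = 139.
Step 4: The key cancels out! An attacker learns m1 XOR m2 = 139, revealing the relationship between plaintexts.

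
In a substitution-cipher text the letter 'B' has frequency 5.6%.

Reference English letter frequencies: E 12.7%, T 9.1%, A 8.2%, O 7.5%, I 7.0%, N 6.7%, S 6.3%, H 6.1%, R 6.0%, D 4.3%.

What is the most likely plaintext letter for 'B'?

Step 1: The observed frequency is 5.6%.
Step 2: Compare with English frequencies:
  E: 12.7% (difference: 7.1%)
  T: 9.1% (difference: 3.5%)
  A: 8.2% (difference: 2.6%)
  O: 7.5% (difference: 1.9%)
  I: 7.0% (difference: 1.4%)
  N: 6.7% (difference: 1.1%)
  S: 6.3% (difference: 0.7%)
  H: 6.1% (difference: 0.5%)
  R: 6.0% (difference: 0.4%) <-- closest
  D: 4.3% (difference: 1.3%)
Step 3: 'B' most likely represents 'R' (frequency 6.0%).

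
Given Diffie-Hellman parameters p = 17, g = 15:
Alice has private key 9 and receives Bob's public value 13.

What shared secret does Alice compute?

Step 1: s = B^a mod p = 13^9 mod 17.
  13^1 mod 17 = 13
  13^2 mod 17 = (13 * 13) mod 17 = 16
  13^3 mod 17 = (16 * 13) mod 17 = 4
  13^4 mod 17 = (4 * 13) mod 17 = 1
  13^5 mod 17 = (1 * 13) mod 17 = 13
  13^6 mod 17 = (13 * 13) mod 17 = 16
  13^7 mod 17 = (16 * 13) mod 17 = 4
  13^8 mod 17 = (4 * 13) mod 17 = 1
  13^9 mod 17 = (1 * 13) mod 17 = 13
Result: shared secret = 13.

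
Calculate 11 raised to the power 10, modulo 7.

Step 1: Compute 11^10 mod 7 step by step, reducing modulo 7 at each step.
  11^1 mod 7 = 4
  11^2 mod 7 = (4 * 11) mod 7 = 2
  11^3 mod 7 = (2 * 11) mod 7 = 1
  11^4 mod 7 = (1 * 11) mod 7 = 4
  11^5 mod 7 = (4 * 11) mod 7 = 2
  11^6 mod 7 = (2 * 11) mod 7 = 1
  11^7 mod 7 = (1 * 11) mod 7 = 4
  11^8 mod 7 = (4 * 11) mod 7 = 2
  11^9 mod 7 = (2 * 11) mod 7 = 1
  11^10 mod 7 = (1 * 11) mod 7 = 4
Step 2: Result = 4.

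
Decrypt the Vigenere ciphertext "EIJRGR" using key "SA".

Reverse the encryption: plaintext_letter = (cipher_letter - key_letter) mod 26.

Step 1: Extend key: SASASA
Step 2: Decrypt each letter (c - k) mod 26:
  E(4) - S(18) = (4-18) mod 26 = 12 = M
  I(8) - A(0) = (8-0) mod 26 = 8 = I
  J(9) - S(18) = (9-18) mod 26 = 17 = R
  R(17) - A(0) = (17-0) mod 26 = 17 = R
  G(6) - S(18) = (6-18) mod 26 = 14 = O
  R(17) - A(0) = (17-0) mod 26 = 17 = R
Plaintext: MIRROR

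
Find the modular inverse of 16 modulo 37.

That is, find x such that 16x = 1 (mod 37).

Step 1: We need x such that 16 * x = 1 (mod 37).
Step 2: Using the extended Euclidean algorithm or trial:
  16 * 7 = 112 = 3 * 37 + 1.
Step 3: Since 112 mod 37 = 1, the inverse is x = 7.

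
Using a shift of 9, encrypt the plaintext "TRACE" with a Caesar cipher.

Step 1: For each letter, shift forward by 9 positions (mod 26).
  T (position 19) -> position (19+9) mod 26 = 2 -> C
  R (position 17) -> position (17+9) mod 26 = 0 -> A
  A (position 0) -> position (0+9) mod 26 = 9 -> J
  C (position 2) -> position (2+9) mod 26 = 11 -> L
  E (position 4) -> position (4+9) mod 26 = 13 -> N
Result: CAJLN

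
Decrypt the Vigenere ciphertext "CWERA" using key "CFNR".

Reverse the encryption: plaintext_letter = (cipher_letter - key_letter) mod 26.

Step 1: Extend key: CFNRC
Step 2: Decrypt each letter (c - k) mod 26:
  C(2) - C(2) = (2-2) mod 26 = 0 = A
  W(22) - F(5) = (22-5) mod 26 = 17 = R
  E(4) - N(13) = (4-13) mod 26 = 17 = R
  R(17) - R(17) = (17-17) mod 26 = 0 = A
  A(0) - C(2) = (0-2) mod 26 = 24 = Y
Plaintext: ARRAY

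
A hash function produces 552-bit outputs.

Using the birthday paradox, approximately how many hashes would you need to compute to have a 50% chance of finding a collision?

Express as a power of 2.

Step 1: The birthday paradox gives collision probability ~50% after sqrt(2^n) = 2^(n/2) hashes.
Step 2: For 552-bit output: 2^(552/2) = 2^276.
Step 3: Approximately 2^276 hash computations needed.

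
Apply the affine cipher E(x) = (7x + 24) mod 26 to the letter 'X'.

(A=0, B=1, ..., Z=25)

Step 1: Convert 'X' to number: x = 23.
Step 2: E(23) = (7 * 23 + 24) mod 26 = 185 mod 26 = 3.
Step 3: Convert 3 back to letter: D.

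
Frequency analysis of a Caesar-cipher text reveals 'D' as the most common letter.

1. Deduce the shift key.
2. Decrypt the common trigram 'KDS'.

Step 1: In English, 'E' is the most frequent letter (12.7%).
Step 2: The most frequent ciphertext letter is 'D' (position 3).
Step 3: Shift = (3 - 4) mod 26 = 25.
Step 4: Decrypt 'KDS' by shifting back 25:
  K -> L
  D -> E
  S -> T
Step 5: 'KDS' decrypts to 'LET'.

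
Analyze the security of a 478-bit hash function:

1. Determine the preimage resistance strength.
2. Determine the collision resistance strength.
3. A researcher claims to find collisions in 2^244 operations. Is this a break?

Step 1: Preimage resistance requires brute-force of 2^478 operations.
Step 2: Collision resistance (birthday bound) = 2^(478/2) = 2^239.
Step 3: The claimed attack costs 2^244 operations.
Step 4: Since 2^244 >= 2^239, the claimed attack is no faster than the generic birthday attack, so this does not break collision resistance.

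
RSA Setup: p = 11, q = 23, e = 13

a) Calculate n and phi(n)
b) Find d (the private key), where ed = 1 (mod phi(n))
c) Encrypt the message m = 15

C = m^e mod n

Step 1: n = 11 * 23 = 253.
Step 2: phi(n) = (11-1)(23-1) = 10 * 22 = 220.
Step 3: Find d = 13^(-1) mod 220 = 17.
  Verify: 13 * 17 = 221 = 1 (mod 220).
Step 4: C = 15^13 mod 253 = 97.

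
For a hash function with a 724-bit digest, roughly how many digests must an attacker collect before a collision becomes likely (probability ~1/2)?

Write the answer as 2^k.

Step 1: The birthday paradox gives collision probability ~50% after sqrt(2^n) = 2^(n/2) hashes.
Step 2: For 724-bit output: 2^(724/2) = 2^362.
Step 3: Approximately 2^362 hash computations needed.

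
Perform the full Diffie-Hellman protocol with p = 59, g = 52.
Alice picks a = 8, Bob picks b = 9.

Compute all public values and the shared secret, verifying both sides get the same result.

Step 1: A = g^a mod p = 52^8 mod 59 = 29.
Step 2: B = g^b mod p = 52^9 mod 59 = 33.
Step 3: Alice computes s = B^a mod p = 33^8 mod 59 = 28.
Step 4: Bob computes s = A^b mod p = 29^9 mod 59 = 28.
Both sides agree: shared secret = 28.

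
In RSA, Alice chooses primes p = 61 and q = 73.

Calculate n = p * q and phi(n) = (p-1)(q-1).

Step 1: n = p * q = 61 * 73 = 4453.
Step 2: phi(n) = (p-1)(q-1) = 60 * 72 = 4320.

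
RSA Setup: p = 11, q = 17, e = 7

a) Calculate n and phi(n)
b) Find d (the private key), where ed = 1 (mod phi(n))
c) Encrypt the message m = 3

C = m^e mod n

Step 1: n = 11 * 17 = 187.
Step 2: phi(n) = (11-1)(17-1) = 10 * 16 = 160.
Step 3: Find d = 7^(-1) mod 160 = 23.
  Verify: 7 * 23 = 161 = 1 (mod 160).
Step 4: C = 3^7 mod 187 = 130.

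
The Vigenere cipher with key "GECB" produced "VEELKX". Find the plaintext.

Step 1: Extend key: GECBGE
Step 2: Decrypt each letter (c - k) mod 26:
  V(21) - G(6) = (21-6) mod 26 = 15 = P
  E(4) - E(4) = (4-4) mod 26 = 0 = A
  E(4) - C(2) = (4-2) mod 26 = 2 = C
  L(11) - B(1) = (11-1) mod 26 = 10 = K
  K(10) - G(6) = (10-6) mod 26 = 4 = E
  X(23) - E(4) = (23-4) mod 26 = 19 = T
Plaintext: PACKET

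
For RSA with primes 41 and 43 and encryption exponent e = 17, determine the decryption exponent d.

Step 1: n = 41 * 43 = 1763.
Step 2: phi(n) = 40 * 42 = 1680.
Step 3: Find d such that 17 * d = 1 (mod 1680).
Step 4: d = 17^(-1) mod 1680 = 593.
Verification: 17 * 593 = 10081 = 6 * 1680 + 1.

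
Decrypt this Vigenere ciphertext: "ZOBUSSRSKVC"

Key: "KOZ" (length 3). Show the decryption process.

Step 1: Key 'KOZ' has length 3. Extended key: KOZKOZKOZKO
Step 2: Decrypt each position:
  Z(25) - K(10) = 15 = P
  O(14) - O(14) = 0 = A
  B(1) - Z(25) = 2 = C
  U(20) - K(10) = 10 = K
  S(18) - O(14) = 4 = E
  S(18) - Z(25) = 19 = T
  R(17) - K(10) = 7 = H
  S(18) - O(14) = 4 = E
  K(10) - Z(25) = 11 = L
  V(21) - K(10) = 11 = L
  C(2) - O(14) = 14 = O
Plaintext: PACKETHELLO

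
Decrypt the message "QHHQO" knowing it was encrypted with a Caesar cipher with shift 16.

Step 1: Reverse the shift by subtracting 16 from each letter position.
  Q (position 16) -> position (16-16) mod 26 = 0 -> A
  H (position 7) -> position (7-16) mod 26 = 17 -> R
  H (position 7) -> position (7-16) mod 26 = 17 -> R
  Q (position 16) -> position (16-16) mod 26 = 0 -> A
  O (position 14) -> position (14-16) mod 26 = 24 -> Y
Decrypted message: ARRAY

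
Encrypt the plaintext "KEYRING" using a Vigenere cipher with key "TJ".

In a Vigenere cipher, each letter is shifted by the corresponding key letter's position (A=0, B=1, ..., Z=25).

Step 1: Repeat key to match plaintext length:
  Plaintext: KEYRING
  Key:       TJTJTJT
Step 2: Encrypt each letter:
  K(10) + T(19) = (10+19) mod 26 = 3 = D
  E(4) + J(9) = (4+9) mod 26 = 13 = N
  Y(24) + T(19) = (24+19) mod 26 = 17 = R
  R(17) + J(9) = (17+9) mod 26 = 0 = A
  I(8) + T(19) = (8+19) mod 26 = 1 = B
  N(13) + J(9) = (13+9) mod 26 = 22 = W
  G(6) + T(19) = (6+19) mod 26 = 25 = Z
Ciphertext: DNRABWZ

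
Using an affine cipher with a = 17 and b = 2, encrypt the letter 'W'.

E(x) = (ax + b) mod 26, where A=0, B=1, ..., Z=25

Step 1: Convert 'W' to number: x = 22.
Step 2: E(22) = (17 * 22 + 2) mod 26 = 376 mod 26 = 12.
Step 3: Convert 12 back to letter: M.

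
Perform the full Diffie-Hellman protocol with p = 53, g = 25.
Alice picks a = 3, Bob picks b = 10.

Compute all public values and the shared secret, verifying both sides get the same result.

Step 1: A = g^a mod p = 25^3 mod 53 = 43.
Step 2: B = g^b mod p = 25^10 mod 53 = 16.
Step 3: Alice computes s = B^a mod p = 16^3 mod 53 = 15.
Step 4: Bob computes s = A^b mod p = 43^10 mod 53 = 15.
Both sides agree: shared secret = 15.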